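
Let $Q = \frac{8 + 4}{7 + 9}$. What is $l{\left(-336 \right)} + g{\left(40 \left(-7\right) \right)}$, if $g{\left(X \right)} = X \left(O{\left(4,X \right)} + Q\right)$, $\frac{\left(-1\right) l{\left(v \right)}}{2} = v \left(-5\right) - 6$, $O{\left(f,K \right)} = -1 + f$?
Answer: $-4398$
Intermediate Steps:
$Q = \frac{3}{4}$ ($Q = \frac{12}{16} = 12 \cdot \frac{1}{16} = \frac{3}{4} \approx 0.75$)
$l{\left(v \right)} = 12 + 10 v$ ($l{\left(v \right)} = - 2 \left(v \left(-5\right) - 6\right) = - 2 \left(- 5 v - 6\right) = - 2 \left(-6 - 5 v\right) = 12 + 10 v$)
$g{\left(X \right)} = \frac{15 X}{4}$ ($g{\left(X \right)} = X \left(\left(-1 + 4\right) + \frac{3}{4}\right) = X \left(3 + \frac{3}{4}\right) = X \frac{15}{4} = \frac{15 X}{4}$)
$l{\left(-336 \right)} + g{\left(40 \left(-7\right) \right)} = \left(12 + 10 \left(-336\right)\right) + \frac{15 \cdot 40 \left(-7\right)}{4} = \left(12 - 3360\right) + \frac{15}{4} \left(-280\right) = -3348 - 1050 = -4398$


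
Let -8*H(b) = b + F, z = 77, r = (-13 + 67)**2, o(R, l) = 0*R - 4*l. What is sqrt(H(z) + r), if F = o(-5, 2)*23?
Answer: sqrt(46870)/4 ≈ 54.124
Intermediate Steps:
o(R, l) = -4*l (o(R, l) = 0 - 4*l = -4*l)
r = 2916 (r = 54**2 = 2916)
F = -184 (F = -4*2*23 = -8*23 = -184)
H(b) = 23 - b/8 (H(b) = -(b - 184)/8 = -(-184 + b)/8 = 23 - b/8)
sqrt(H(z) + r) = sqrt((23 - 1/8*77) + 2916) = sqrt((23 - 77/8) + 2916) = sqrt(107/8 + 2916) = sqrt(23435/8) = sqrt(46870)/4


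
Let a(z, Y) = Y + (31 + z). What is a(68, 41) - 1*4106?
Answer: -3966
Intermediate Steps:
a(z, Y) = 31 + Y + z
a(68, 41) - 1*4106 = (31 + 41 + 68) - 1*4106 = 140 - 4106 = -3966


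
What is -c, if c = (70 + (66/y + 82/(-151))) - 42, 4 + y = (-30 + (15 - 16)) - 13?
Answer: -31507/1208 ≈ -26.082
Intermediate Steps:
y = -48 (y = -4 + ((-30 + (15 - 16)) - 13) = -4 + ((-30 - 1) - 13) = -4 + (-31 - 13) = -4 - 44 = -48)
c = 31507/1208 (c = (70 + (66/(-48) + 82/(-151))) - 42 = (70 + (66*(-1/48) + 82*(-1/151))) - 42 = (70 + (-11/8 - 82/151)) - 42 = (70 - 2317/1208) - 42 = 82243/1208 - 42 = 31507/1208 ≈ 26.082)
-c = -1*31507/1208 = -31507/1208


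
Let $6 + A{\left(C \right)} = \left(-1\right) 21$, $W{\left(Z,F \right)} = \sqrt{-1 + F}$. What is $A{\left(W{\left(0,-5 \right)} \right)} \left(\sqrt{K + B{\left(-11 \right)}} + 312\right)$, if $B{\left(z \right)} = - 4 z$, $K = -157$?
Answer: $-8424 - 27 i \sqrt{113} \approx -8424.0 - 287.01 i$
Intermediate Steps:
$A{\left(C \right)} = -27$ ($A{\left(C \right)} = -6 - 21 = -27$)
$A{\left(W{\left(0,-5 \right)} \right)} \left(\sqrt{K + B{\left(-11 \right)}} + 312\right) = - 27 \left(\sqrt{-157 - -44} + 312\right) = - 27 \left(\sqrt{-157 + 44} + 312\right) = - 27 \left(\sqrt{-113} + 312\right) = - 27 \left(i \sqrt{113} + 312\right) = - 27 \left(312 + i \sqrt{113}\right) = -8424 - 27 i \sqrt{113}$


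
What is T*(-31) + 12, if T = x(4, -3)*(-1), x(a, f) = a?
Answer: 136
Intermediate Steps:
T = -4 (T = 4*(-1) = -4)
T*(-31) + 12 = -4*(-31) + 12 = 124 + 12 = 136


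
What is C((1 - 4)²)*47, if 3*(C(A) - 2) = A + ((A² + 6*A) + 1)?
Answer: 7097/3 ≈ 2365.7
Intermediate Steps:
C(A) = 7/3 + A²/3 + 7*A/3 (C(A) = 2 + (A + ((A² + 6*A) + 1))/3 = 2 + (A + (1 + A² + 6*A))/3 = 2 + (1 + A² + 7*A)/3 = 2 + (⅓ + A²/3 + 7*A/3) = 7/3 + A²/3 + 7*A/3)
C((1 - 4)²)*47 = (7/3 + ((1 - 4)²)²/3 + 7*(1 - 4)²/3)*47 = (7/3 + ((-3)²)²/3 + (7/3)*(-3)²)*47 = (7/3 + (⅓)*9² + (7/3)*9)*47 = (7/3 + (⅓)*81 + 21)*47 = (7/3 + 27 + 21)*47 = (151/3)*47 = 7097/3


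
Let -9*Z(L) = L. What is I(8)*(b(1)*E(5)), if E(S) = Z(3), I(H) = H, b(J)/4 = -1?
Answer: 32/3 ≈ 10.667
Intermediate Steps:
Z(L) = -L/9
b(J) = -4 (b(J) = 4*(-1) = -4)
E(S) = -1/3 (E(S) = -1/9*3 = -1/3)
I(8)*(b(1)*E(5)) = 8*(-4*(-1/3)) = 8*(4/3) = 32/3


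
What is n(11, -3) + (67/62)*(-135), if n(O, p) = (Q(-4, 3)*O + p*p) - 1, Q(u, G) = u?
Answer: -11277/62 ≈ -181.89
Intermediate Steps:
n(O, p) = -1 + p² - 4*O (n(O, p) = (-4*O + p*p) - 1 = (-4*O + p²) - 1 = (p² - 4*O) - 1 = -1 + p² - 4*O)
n(11, -3) + (67/62)*(-135) = (-1 + (-3)² - 4*11) + (67/62)*(-135) = (-1 + 9 - 44) + (67*(1/62))*(-135) = -36 + (67/62)*(-135) = -36 - 9045/62 = -11277/62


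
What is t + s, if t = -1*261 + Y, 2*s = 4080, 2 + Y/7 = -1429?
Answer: -8238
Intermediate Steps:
Y = -10017 (Y = -14 + 7*(-1429) = -14 - 10003 = -10017)
s = 2040 (s = (½)*4080 = 2040)
t = -10278 (t = -1*261 - 10017 = -261 - 10017 = -10278)
t + s = -10278 + 2040 = -8238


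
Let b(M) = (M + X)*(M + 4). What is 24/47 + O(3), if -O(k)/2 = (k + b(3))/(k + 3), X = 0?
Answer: -352/47 ≈ -7.4894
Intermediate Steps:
b(M) = M*(4 + M) (b(M) = (M + 0)*(M + 4) = M*(4 + M))
O(k) = -2*(21 + k)/(3 + k) (O(k) = -2*(k + 3*(4 + 3))/(k + 3) = -2*(k + 3*7)/(3 + k) = -2*(k + 21)/(3 + k) = -2*(21 + k)/(3 + k))
24/47 + O(3) = 24/47 + 2*(-21 - 1*3)/(3 + 3) = 24*(1/47) + 2*(-21 - 3)/6 = 24/47 + 2*(⅙)*(-24) = 24/47 - 8 = -352/47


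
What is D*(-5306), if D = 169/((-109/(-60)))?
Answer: -53802840/109 ≈ -4.9360e+5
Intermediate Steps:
D = 10140/109 (D = 169/((-109*(-1/60))) = 169/(109/60) = 169*(60/109) = 10140/109 ≈ 93.027)
D*(-5306) = (10140/109)*(-5306) = -53802840/109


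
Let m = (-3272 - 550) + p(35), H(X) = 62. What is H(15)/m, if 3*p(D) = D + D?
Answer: -93/5698 ≈ -0.016322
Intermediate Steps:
p(D) = 2*D/3 (p(D) = (D + D)/3 = (2*D)/3 = 2*D/3)
m = -11396/3 (m = (-3272 - 550) + (⅔)*35 = -3822 + 70/3 = -11396/3 ≈ -3798.7)
H(15)/m = 62/(-11396/3) = 62*(-3/11396) = -93/5698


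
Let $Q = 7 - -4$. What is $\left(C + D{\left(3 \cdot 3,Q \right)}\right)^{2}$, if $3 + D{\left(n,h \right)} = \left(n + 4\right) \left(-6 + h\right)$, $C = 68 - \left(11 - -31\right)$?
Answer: $7744$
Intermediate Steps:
$C = 26$ ($C = 68 - \left(11 + 31\right) = 68 - 42 = 26$)
$Q = 11$ ($Q = 7 + 4 = 11$)
$D{\left(n,h \right)} = -3 + \left(-6 + h\right) \left(4 + n\right)$ ($D{\left(n,h \right)} = -3 + \left(n + 4\right) \left(-6 + h\right) = -3 + \left(4 + n\right) \left(-6 + h\right) = -3 + \left(-6 + h\right) \left(4 + n\right)$)
$\left(C + D{\left(3 \cdot 3,Q \right)}\right)^{2} = \left(26 + \left(-27 - 6 \cdot 3 \cdot 3 + 4 \cdot 11 + 11 \cdot 3 \cdot 3\right)\right)^{2} = \left(26 + \left(-27 - 54 + 44 + 11 \cdot 9\right)\right)^{2} = \left(26 + \left(-27 - 54 + 44 + 99\right)\right)^{2} = \left(26 + 62\right)^{2} = 88^{2} = 7744$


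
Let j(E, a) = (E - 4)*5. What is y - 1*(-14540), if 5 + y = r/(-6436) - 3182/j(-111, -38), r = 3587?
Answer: 53808091327/3700700 ≈ 14540.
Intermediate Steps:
j(E, a) = -20 + 5*E (j(E, a) = (-4 + E)*5 = -20 + 5*E)
y = -86673/3700700 (y = -5 + (3587/(-6436) - 3182/(-20 + 5*(-111))) = -5 + (3587*(-1/6436) - 3182/(-20 - 555)) = -5 + (-3587/6436 - 3182/(-575)) = -5 + (-3587/6436 - 3182*(-1/575)) = -5 + (-3587/6436 + 3182/575) = -5 + 18416827/3700700 = -86673/3700700 ≈ -0.023421)
y - 1*(-14540) = -86673/3700700 - 1*(-14540) = -86673/3700700 + 14540 = 53808091327/3700700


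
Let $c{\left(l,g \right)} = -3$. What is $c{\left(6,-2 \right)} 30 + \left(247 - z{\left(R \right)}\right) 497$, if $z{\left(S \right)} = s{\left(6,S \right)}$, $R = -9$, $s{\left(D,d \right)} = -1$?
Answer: $123166$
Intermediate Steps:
$z{\left(S \right)} = -1$
$c{\left(6,-2 \right)} 30 + \left(247 - z{\left(R \right)}\right) 497 = \left(-3\right) 30 + \left(247 - -1\right) 497 = -90 + \left(247 + 1\right) 497 = -90 + 248 \cdot 497 = -90 + 123256 = 123166$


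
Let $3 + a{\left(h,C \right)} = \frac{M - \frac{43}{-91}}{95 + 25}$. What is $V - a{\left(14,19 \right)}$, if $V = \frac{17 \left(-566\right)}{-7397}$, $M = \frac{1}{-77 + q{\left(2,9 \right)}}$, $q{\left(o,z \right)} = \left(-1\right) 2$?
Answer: $\frac{351538261}{81810820} \approx 4.297$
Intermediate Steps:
$q{\left(o,z \right)} = -2$
$M = - \frac{1}{79}$ ($M = \frac{1}{-77 - 2} = \frac{1}{-79} = - \frac{1}{79} \approx -0.012658$)
$a{\left(h,C \right)} = - \frac{430789}{143780}$ ($a{\left(h,C \right)} = -3 + \frac{- \frac{1}{79} - \frac{43}{-91}}{95 + 25} = -3 + \frac{- \frac{1}{79} - - \frac{43}{91}}{120} = -3 + \left(- \frac{1}{79} + \frac{43}{91}\right) \frac{1}{120} = -3 + \frac{3306}{7189} \cdot \frac{1}{120} = -3 + \frac{551}{143780} = - \frac{430789}{143780}$)
$V = \frac{9622}{7397}$ ($V = \left(-9622\right) \left(- \frac{1}{7397}\right) = \frac{9622}{7397} \approx 1.3008$)
$V - a{\left(14,19 \right)} = \frac{9622}{7397} - - \frac{430789}{143780} = \frac{9622}{7397} + \frac{430789}{143780} = \frac{351538261}{81810820}$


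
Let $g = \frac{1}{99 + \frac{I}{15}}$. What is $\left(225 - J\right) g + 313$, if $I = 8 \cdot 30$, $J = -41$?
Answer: $\frac{36261}{115} \approx 315.31$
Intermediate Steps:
$I = 240$
$g = \frac{1}{115}$ ($g = \frac{1}{99 + \frac{240}{15}} = \frac{1}{99 + 240 \cdot \frac{1}{15}} = \frac{1}{99 + 16} = \frac{1}{115} \approx 0.0086956$)
$\left(225 - J\right) g + 313 = \left(225 - -41\right) \frac{1}{115} + 313 = \left(225 + 41\right) \frac{1}{115} + 313 = 266 \cdot \frac{1}{115} + 313 = \frac{266}{115} + 313 = \frac{36261}{115}$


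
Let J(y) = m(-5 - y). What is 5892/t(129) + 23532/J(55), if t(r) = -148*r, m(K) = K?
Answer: -3122406/7955 ≈ -392.51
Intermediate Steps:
J(y) = -5 - y
5892/t(129) + 23532/J(55) = 5892/((-148*129)) + 23532/(-5 - 1*55) = 5892/(-19092) + 23532/(-5 - 55) = 5892*(-1/19092) + 23532/(-60) = -491/1591 + 23532*(-1/60) = -491/1591 - 1961/5 = -3122406/7955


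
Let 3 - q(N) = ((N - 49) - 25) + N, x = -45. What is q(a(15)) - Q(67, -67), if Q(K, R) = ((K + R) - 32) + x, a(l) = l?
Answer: 124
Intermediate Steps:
q(N) = 77 - 2*N (q(N) = 3 - (((N - 49) - 25) + N) = 3 - (((-49 + N) - 25) + N) = 3 - ((-74 + N) + N) = 3 - (-74 + 2*N) = 3 + (74 - 2*N) = 77 - 2*N)
Q(K, R) = -77 + K + R (Q(K, R) = ((K + R) - 32) - 45 = (-32 + K + R) - 45 = -77 + K + R)
q(a(15)) - Q(67, -67) = (77 - 2*15) - (-77 + 67 - 67) = (77 - 30) - 1*(-77) = 47 + 77 = 124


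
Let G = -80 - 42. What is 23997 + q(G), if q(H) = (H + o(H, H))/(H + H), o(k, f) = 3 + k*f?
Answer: 5840503/244 ≈ 23937.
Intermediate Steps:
o(k, f) = 3 + f*k
G = -122
q(H) = (3 + H + H²)/(2*H) (q(H) = (H + (3 + H*H))/(H + H) = (H + (3 + H²))/((2*H)) = (3 + H + H²)*(1/(2*H)) = (3 + H + H²)/(2*H))
23997 + q(G) = 23997 + (½)*(3 - 122 + (-122)²)/(-122) = 23997 + (½)*(-1/122)*(3 - 122 + 14884) = 23997 + (½)*(-1/122)*14765 = 23997 - 14765/244 = 5840503/244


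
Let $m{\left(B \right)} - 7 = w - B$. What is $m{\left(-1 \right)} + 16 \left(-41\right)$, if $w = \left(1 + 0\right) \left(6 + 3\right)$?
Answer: $-639$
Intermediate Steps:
$w = 9$ ($w = 1 \cdot 9 = 9$)
$m{\left(B \right)} = 16 - B$ ($m{\left(B \right)} = 7 - \left(-9 + B\right) = 16 - B$)
$m{\left(-1 \right)} + 16 \left(-41\right) = \left(16 - -1\right) + 16 \left(-41\right) = \left(16 + 1\right) - 656 = 17 - 656 = -639$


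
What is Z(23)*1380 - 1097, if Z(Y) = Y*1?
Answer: 30643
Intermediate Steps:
Z(Y) = Y
Z(23)*1380 - 1097 = 23*1380 - 1097 = 31740 - 1097 = 30643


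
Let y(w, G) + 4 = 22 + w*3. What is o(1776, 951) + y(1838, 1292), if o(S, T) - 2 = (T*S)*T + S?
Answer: 1606223486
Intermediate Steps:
y(w, G) = 18 + 3*w (y(w, G) = -4 + (22 + w*3) = -4 + (22 + 3*w) = 18 + 3*w)
o(S, T) = 2 + S + S*T² (o(S, T) = 2 + ((T*S)*T + S) = 2 + ((S*T)*T + S) = 2 + (S*T² + S) = 2 + (S + S*T²) = 2 + S + S*T²)
o(1776, 951) + y(1838, 1292) = (2 + 1776 + 1776*951²) + (18 + 3*1838) = (2 + 1776 + 1776*904401) + (18 + 5514) = (2 + 1776 + 1606216176) + 5532 = 1606217954 + 5532 = 1606223486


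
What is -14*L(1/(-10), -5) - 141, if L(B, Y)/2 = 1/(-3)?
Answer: -395/3 ≈ -131.67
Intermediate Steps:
L(B, Y) = -⅔ (L(B, Y) = 2/(-3) = 2*(-⅓) = -⅔)
-14*L(1/(-10), -5) - 141 = -14*(-⅔) - 141 = 28/3 - 141 = -395/3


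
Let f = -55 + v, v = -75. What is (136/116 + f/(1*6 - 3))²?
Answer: 13454224/7569 ≈ 1777.5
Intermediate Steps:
f = -130 (f = -55 - 75 = -130)
(136/116 + f/(1*6 - 3))² = (136/116 - 130/(1*6 - 3))² = (136*(1/116) - 130/(6 - 3))² = (34/29 - 130/3)² = (-3668/87)² = 13454224/7569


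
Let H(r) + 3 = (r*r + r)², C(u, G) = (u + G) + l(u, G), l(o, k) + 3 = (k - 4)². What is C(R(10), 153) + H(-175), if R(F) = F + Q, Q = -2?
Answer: 927224856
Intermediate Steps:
l(o, k) = -3 + (-4 + k)² (l(o, k) = -3 + (k - 4)² = -3 + (-4 + k)²)
R(F) = -2 + F (R(F) = F - 2 = -2 + F)
C(u, G) = -3 + G + u + (-4 + G)² (C(u, G) = (u + G) + (-3 + (-4 + G)²) = (G + u) + (-3 + (-4 + G)²) = -3 + G + u + (-4 + G)²)
H(r) = -3 + (r + r²)² (H(r) = -3 + (r*r + r)² = -3 + (r² + r)² = -3 + (r + r²)²)
C(R(10), 153) + H(-175) = (-3 + 153 + (-2 + 10) + (-4 + 153)²) + (-3 + (-175)²*(1 - 175)²) = (-3 + 153 + 8 + 149²) + (-3 + 30625*(-174)²) = (-3 + 153 + 8 + 22201) + (-3 + 30625*30276) = 22359 + (-3 + 927202500) = 22359 + 927202497 = 927224856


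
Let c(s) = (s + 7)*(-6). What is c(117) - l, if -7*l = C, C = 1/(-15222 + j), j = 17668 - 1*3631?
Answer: -6171481/8295 ≈ -744.00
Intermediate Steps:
j = 14037 (j = 17668 - 3631 = 14037)
C = -1/1185 (C = 1/(-15222 + 14037) = 1/(-1185) = -1/1185 ≈ -0.00084388)
c(s) = -42 - 6*s (c(s) = (7 + s)*(-6) = -42 - 6*s)
l = 1/8295 (l = -⅐*(-1/1185) = 1/8295 ≈ 0.00012055)
c(117) - l = (-42 - 6*117) - 1*1/8295 = (-42 - 702) - 1/8295 = -744 - 1/8295 = -6171481/8295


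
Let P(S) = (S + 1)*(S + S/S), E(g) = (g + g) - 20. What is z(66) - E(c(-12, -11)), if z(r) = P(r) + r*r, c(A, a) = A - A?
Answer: 8865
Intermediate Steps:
c(A, a) = 0
E(g) = -20 + 2*g (E(g) = 2*g - 20 = -20 + 2*g)
P(S) = (1 + S)² (P(S) = (1 + S)*(S + 1) = (1 + S)*(1 + S) = (1 + S)²)
z(r) = 1 + 2*r + 2*r² (z(r) = (1 + r² + 2*r) + r*r = (1 + r² + 2*r) + r² = 1 + 2*r + 2*r²)
z(66) - E(c(-12, -11)) = (1 + 2*66 + 2*66²) - (-20 + 2*0) = (1 + 132 + 2*4356) - (-20 + 0) = (1 + 132 + 8712) - 1*(-20) = 8845 + 20 = 8865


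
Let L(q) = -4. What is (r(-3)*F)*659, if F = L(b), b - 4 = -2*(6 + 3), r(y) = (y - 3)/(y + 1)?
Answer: -7908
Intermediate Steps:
r(y) = (-3 + y)/(1 + y)
b = -14 (b = 4 - 2*(6 + 3) = 4 - 2*9 = 4 - 18 = -14)
F = -4
(r(-3)*F)*659 = (((-3 - 3)/(1 - 3))*(-4))*659 = ((-6/(-2))*(-4))*659 = (-½*(-6)*(-4))*659 = (3*(-4))*659 = -12*659 = -7908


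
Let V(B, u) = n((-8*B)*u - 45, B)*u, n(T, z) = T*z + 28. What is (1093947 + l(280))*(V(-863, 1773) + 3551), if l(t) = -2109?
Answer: -20449639534447833204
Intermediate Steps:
n(T, z) = 28 + T*z
V(B, u) = u*(28 + B*(-45 - 8*B*u)) (V(B, u) = (28 + ((-8*B)*u - 45)*B)*u = (28 + (-8*B*u - 45)*B)*u = (28 + (-45 - 8*B*u)*B)*u = (28 + B*(-45 - 8*B*u))*u = u*(28 + B*(-45 - 8*B*u)))
(1093947 + l(280))*(V(-863, 1773) + 3551) = (1093947 - 2109)*(-1*1773*(-28 - 863*(45 + 8*(-863)*1773)) + 3551) = 1091838*(-1*1773*(-28 - 863*(45 - 12240792)) + 3551) = 1091838*(-1*1773*(-28 - 863*(-12240747)) + 3551) = 1091838*(-1*1773*(-28 + 10563764661) + 3551) = 1091838*(-1*1773*10563764633 + 3551) = 1091838*(-18729554694309 + 3551) = 1091838*(-18729554690758) = -20449639534447833204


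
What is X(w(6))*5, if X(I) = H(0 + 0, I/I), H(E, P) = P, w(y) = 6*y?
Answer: 5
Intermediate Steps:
X(I) = 1 (X(I) = I/I = 1)
X(w(6))*5 = 1*5 = 5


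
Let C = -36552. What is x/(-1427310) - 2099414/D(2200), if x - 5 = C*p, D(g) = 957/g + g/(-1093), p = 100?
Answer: 131007870293915251/98458412958 ≈ 1.3306e+6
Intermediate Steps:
D(g) = 957/g - g/1093 (D(g) = 957/g + g*(-1/1093) = 957/g - g/1093)
x = -3655195 (x = 5 - 36552*100 = 5 - 3655200 = -3655195)
x/(-1427310) - 2099414/D(2200) = -3655195/(-1427310) - 2099414/(957/2200 - 1/1093*2200) = -3655195*(-1/1427310) - 2099414/(957*(1/2200) - 2200/1093) = 731039/285462 - 2099414/(87/200 - 2200/1093) = 731039/285462 - 2099414/(-344909/218600) = 731039/285462 - 2099414*(-218600/344909) = 731039/285462 + 458931900400/344909 = 131007870293915251/98458412958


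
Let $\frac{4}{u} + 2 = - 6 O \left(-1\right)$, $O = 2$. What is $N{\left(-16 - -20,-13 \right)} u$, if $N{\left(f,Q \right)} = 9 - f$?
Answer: $2$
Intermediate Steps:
$u = \frac{2}{5}$ ($u = \frac{4}{-2 + \left(-6\right) 2 \left(-1\right)} = \frac{4}{-2 - -12} = \frac{4}{-2 + 12} = \frac{4}{10} = 4 \cdot \frac{1}{10} = \frac{2}{5} \approx 0.4$)
$N{\left(-16 - -20,-13 \right)} u = \left(9 - \left(-16 - -20\right)\right) \frac{2}{5} = \left(9 - \left(-16 + 20\right)\right) \frac{2}{5} = \left(9 - 4\right) \frac{2}{5} = 5 \cdot \frac{2}{5} = 2$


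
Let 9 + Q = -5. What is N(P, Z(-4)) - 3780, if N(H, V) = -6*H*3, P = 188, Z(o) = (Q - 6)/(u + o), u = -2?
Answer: -7164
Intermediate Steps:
Q = -14 (Q = -9 - 5 = -14)
Z(o) = -20/(-2 + o) (Z(o) = (-14 - 6)/(-2 + o) = -20/(-2 + o))
N(H, V) = -18*H
N(P, Z(-4)) - 3780 = -18*188 - 3780 = -3384 - 3780 = -7164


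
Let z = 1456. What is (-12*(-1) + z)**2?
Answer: 2155024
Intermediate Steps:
(-12*(-1) + z)**2 = (-12*(-1) + 1456)**2 = (12 + 1456)**2 = 1468**2 = 2155024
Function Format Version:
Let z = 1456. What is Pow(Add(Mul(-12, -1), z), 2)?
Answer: 2155024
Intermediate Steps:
Pow(Add(Mul(-12, -1), z), 2) = Pow(Add(Mul(-12, -1), 1456), 2) = Pow(Add(12, 1456), 2) = Pow(1468, 2) = 2155024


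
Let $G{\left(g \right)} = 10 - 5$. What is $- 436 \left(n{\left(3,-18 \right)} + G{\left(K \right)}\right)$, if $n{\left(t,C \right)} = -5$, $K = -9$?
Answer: $0$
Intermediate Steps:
$G{\left(g \right)} = 5$ ($G{\left(g \right)} = 10 - 5 = 5$)
$- 436 \left(n{\left(3,-18 \right)} + G{\left(K \right)}\right) = - 436 \left(-5 + 5\right) = \left(-436\right) 0 = 0$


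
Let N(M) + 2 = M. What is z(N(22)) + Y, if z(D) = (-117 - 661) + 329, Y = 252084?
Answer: 251635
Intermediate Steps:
N(M) = -2 + M
z(D) = -449 (z(D) = -778 + 329 = -449)
z(N(22)) + Y = -449 + 252084 = 251635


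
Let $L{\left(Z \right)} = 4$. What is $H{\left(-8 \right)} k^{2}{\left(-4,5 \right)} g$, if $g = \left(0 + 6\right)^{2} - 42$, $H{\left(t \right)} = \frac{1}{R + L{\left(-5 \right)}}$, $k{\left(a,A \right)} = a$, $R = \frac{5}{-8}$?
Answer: $- \frac{256}{9} \approx -28.444$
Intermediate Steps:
$R = - \frac{5}{8}$ ($R = 5 \left(- \frac{1}{8}\right) = - \frac{5}{8} \approx -0.625$)
$H{\left(t \right)} = \frac{8}{27}$ ($H{\left(t \right)} = \frac{1}{- \frac{5}{8} + 4} = \frac{1}{\frac{27}{8}} = \frac{8}{27}$)
$g = -6$ ($g = 6^{2} - 42 = 36 - 42 = -6$)
$H{\left(-8 \right)} k^{2}{\left(-4,5 \right)} g = \frac{8 \left(-4\right)^{2}}{27} \left(-6\right) = \frac{8}{27} \cdot 16 \left(-6\right) = \frac{128}{27} \left(-6\right) = - \frac{256}{9}$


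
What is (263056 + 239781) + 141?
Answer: 502978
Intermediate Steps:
(263056 + 239781) + 141 = 502837 + 141 = 502978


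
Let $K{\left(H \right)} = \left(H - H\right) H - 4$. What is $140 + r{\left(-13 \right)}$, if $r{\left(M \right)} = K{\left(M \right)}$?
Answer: $136$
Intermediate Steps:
$K{\left(H \right)} = -4$ ($K{\left(H \right)} = 0 H - 4 = 0 - 4 = -4$)
$r{\left(M \right)} = -4$
$140 + r{\left(-13 \right)} = 140 - 4 = 136$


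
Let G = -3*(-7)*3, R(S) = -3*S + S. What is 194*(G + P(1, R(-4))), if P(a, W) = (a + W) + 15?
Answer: 16878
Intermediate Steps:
R(S) = -2*S
G = 63 (G = 21*3 = 63)
P(a, W) = 15 + W + a (P(a, W) = (W + a) + 15 = 15 + W + a)
194*(G + P(1, R(-4))) = 194*(63 + (15 - 2*(-4) + 1)) = 194*(63 + (15 + 8 + 1)) = 194*(63 + 24) = 194*87 = 16878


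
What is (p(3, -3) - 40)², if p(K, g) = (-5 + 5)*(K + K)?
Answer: 1600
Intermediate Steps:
p(K, g) = 0 (p(K, g) = 0*(2*K) = 0)
(p(3, -3) - 40)² = (0 - 40)² = (-40)² = 1600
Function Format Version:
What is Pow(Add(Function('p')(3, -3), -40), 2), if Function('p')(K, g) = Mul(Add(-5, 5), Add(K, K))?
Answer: 1600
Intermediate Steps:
Function('p')(K, g) = 0 (Function('p')(K, g) = Mul(0, Mul(2, K)) = 0)
Pow(Add(Function('p')(3, -3), -40), 2) = Pow(Add(0, -40), 2) = Pow(-40, 2) = 1600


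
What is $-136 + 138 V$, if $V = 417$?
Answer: $57410$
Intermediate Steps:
$-136 + 138 V = -136 + 138 \cdot 417 = -136 + 57546 = 57410$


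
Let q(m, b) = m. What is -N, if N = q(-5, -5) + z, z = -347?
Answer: 352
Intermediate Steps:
N = -352 (N = -5 - 347 = -352)
-N = -1*(-352) = 352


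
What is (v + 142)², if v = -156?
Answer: 196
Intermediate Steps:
(v + 142)² = (-156 + 142)² = (-14)² = 196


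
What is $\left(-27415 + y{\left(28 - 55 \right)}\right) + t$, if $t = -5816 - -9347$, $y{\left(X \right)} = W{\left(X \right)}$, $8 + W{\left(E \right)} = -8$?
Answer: $-23900$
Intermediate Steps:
$W{\left(E \right)} = -16$ ($W{\left(E \right)} = -8 - 8 = -16$)
$y{\left(X \right)} = -16$
$t = 3531$ ($t = -5816 + 9347 = 3531$)
$\left(-27415 + y{\left(28 - 55 \right)}\right) + t = \left(-27415 - 16\right) + 3531 = -27431 + 3531 = -23900$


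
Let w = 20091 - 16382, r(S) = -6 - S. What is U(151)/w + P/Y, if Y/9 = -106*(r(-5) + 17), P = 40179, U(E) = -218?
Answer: -50783821/18871392 ≈ -2.6910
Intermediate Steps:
Y = -15264 (Y = 9*(-106*((-6 - 1*(-5)) + 17)) = 9*(-106*((-6 + 5) + 17)) = 9*(-106*(-1 + 17)) = 9*(-106*16) = 9*(-1696) = -15264)
w = 3709
U(151)/w + P/Y = -218/3709 + 40179/(-15264) = -218*1/3709 + 40179*(-1/15264) = -218/3709 - 13393/5088 = -50783821/18871392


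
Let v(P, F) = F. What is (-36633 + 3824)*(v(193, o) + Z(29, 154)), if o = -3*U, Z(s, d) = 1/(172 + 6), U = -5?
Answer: -87632839/178 ≈ -4.9232e+5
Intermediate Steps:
Z(s, d) = 1/178
o = 15 (o = -3*(-5) = 15)
(-36633 + 3824)*(v(193, o) + Z(29, 154)) = (-36633 + 3824)*(15 + 1/178) = -32809*2671/178 = -87632839/178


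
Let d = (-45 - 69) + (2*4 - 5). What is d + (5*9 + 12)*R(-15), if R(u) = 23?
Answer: 1200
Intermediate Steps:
d = -111 (d = -114 + (8 - 5) = -114 + 3 = -111)
d + (5*9 + 12)*R(-15) = -111 + (5*9 + 12)*23 = -111 + (45 + 12)*23 = -111 + 57*23 = -111 + 1311 = 1200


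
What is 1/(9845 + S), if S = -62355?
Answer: -1/52510 ≈ -1.9044e-5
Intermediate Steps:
1/(9845 + S) = 1/(9845 - 62355) = 1/(-52510) = -1/52510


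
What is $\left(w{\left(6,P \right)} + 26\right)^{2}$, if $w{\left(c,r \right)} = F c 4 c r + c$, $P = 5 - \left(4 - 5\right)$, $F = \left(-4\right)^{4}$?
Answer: $48936518656$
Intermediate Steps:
$F = 256$
$P = 6$ ($P = 5 - \left(4 - 5\right) = 5 - -1 = 5 + 1 = 6$)
$w{\left(c,r \right)} = c + 1024 r c^{2}$ ($w{\left(c,r \right)} = 256 c 4 c r + c = 1024 c c r + c = 1024 c^{2} r + c = 1024 r c^{2} + c = c + 1024 r c^{2}$)
$\left(w{\left(6,P \right)} + 26\right)^{2} = \left(6 \left(1 + 1024 \cdot 6 \cdot 6\right) + 26\right)^{2} = \left(6 \left(1 + 36864\right) + 26\right)^{2} = \left(6 \cdot 36865 + 26\right)^{2} = \left(221190 + 26\right)^{2} = 221216^{2} = 48936518656$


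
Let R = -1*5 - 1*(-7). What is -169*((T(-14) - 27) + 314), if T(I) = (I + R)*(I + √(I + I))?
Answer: -76895 + 4056*I*√7 ≈ -76895.0 + 10731.0*I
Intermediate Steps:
R = 2 (R = -5 + 7 = 2)
T(I) = (2 + I)*(I + √2*√I) (T(I) = (I + 2)*(I + √(I + I)) = (2 + I)*(I + √(2*I)) = (2 + I)*(I + √2*√I))
-169*((T(-14) - 27) + 314) = -169*((((-14)² + 2*(-14) + √2*(-14)^(3/2) + 2*√2*√(-14)) - 27) + 314) = -169*(((196 - 28 + √2*(-14*I*√14) + 2*√2*(I*√14)) - 27) + 314) = -169*(((196 - 28 - 28*I*√7 + 4*I*√7) - 27) + 314) = -169*(((168 - 24*I*√7) - 27) + 314) = -169*((141 - 24*I*√7) + 314) = -169*(455 - 24*I*√7) = -76895 + 4056*I*√7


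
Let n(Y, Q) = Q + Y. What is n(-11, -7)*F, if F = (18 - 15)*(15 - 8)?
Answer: -378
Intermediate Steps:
F = 21 (F = 3*7 = 21)
n(-11, -7)*F = (-7 - 11)*21 = -18*21 = -378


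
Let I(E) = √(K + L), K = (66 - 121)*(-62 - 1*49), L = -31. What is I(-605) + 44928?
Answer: 44928 + √6074 ≈ 45006.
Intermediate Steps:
K = 6105 (K = -55*(-62 - 49) = -55*(-111) = 6105)
I(E) = √6074 (I(E) = √(6105 - 31) = √6074)
I(-605) + 44928 = √6074 + 44928 = 44928 + √6074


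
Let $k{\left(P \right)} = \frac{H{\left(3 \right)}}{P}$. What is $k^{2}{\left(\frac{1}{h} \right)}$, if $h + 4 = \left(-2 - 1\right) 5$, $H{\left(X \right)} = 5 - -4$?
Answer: $29241$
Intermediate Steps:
$H{\left(X \right)} = 9$ ($H{\left(X \right)} = 5 + 4 = 9$)
$h = -19$ ($h = -4 + \left(-2 - 1\right) 5 = -4 - 15 = -19$)
$k{\left(P \right)} = \frac{9}{P}$
$k^{2}{\left(\frac{1}{h} \right)} = \left(\frac{9}{\frac{1}{-19}}\right)^{2} = \left(\frac{9}{- \frac{1}{19}}\right)^{2} = \left(9 \left(-19\right)\right)^{2} = \left(-171\right)^{2} = 29241$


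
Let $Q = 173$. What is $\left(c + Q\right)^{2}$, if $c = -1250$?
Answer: $1159929$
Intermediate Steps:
$\left(c + Q\right)^{2} = \left(-1250 + 173\right)^{2} = \left(-1077\right)^{2} = 1159929$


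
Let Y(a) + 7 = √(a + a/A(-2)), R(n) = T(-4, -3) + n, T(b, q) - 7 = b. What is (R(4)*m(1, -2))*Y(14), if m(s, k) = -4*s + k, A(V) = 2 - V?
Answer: 294 - 21*√70 ≈ 118.30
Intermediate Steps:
T(b, q) = 7 + b
R(n) = 3 + n (R(n) = (7 - 4) + n = 3 + n)
m(s, k) = k - 4*s
Y(a) = -7 + √5*√a/2 (Y(a) = -7 + √(a + a/(2 - 1*(-2))) = -7 + √(a + a/(2 + 2)) = -7 + √(a + a/4) = -7 + √(5*a/4) = -7 + √5*√a/2)
(R(4)*m(1, -2))*Y(14) = ((3 + 4)*(-2 - 4*1))*(-7 + √5*√14/2) = (7*(-2 - 4))*(-7 + √70/2) = (7*(-6))*(-7 + √70/2) = -42*(-7 + √70/2) = 294 - 21*√70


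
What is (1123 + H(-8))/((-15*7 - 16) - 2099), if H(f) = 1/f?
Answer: -8983/17760 ≈ -0.50580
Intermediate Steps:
(1123 + H(-8))/((-15*7 - 16) - 2099) = (1123 + 1/(-8))/((-15*7 - 16) - 2099) = (1123 - ⅛)/((-105 - 16) - 2099) = 8983/(8*(-121 - 2099)) = (8983/8)/(-2220) = (8983/8)*(-1/2220) = -8983/17760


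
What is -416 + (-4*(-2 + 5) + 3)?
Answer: -425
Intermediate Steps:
-416 + (-4*(-2 + 5) + 3) = -416 + (-4*3 + 3) = -416 + (-12 + 3) = -416 - 9 = -425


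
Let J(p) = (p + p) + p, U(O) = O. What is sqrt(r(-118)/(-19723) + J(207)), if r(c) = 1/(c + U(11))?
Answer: sqrt(22857026668262)/191851 ≈ 24.920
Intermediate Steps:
J(p) = 3*p (J(p) = 2*p + p = 3*p)
r(c) = 1/(11 + c) (r(c) = 1/(c + 11) = 1/(11 + c))
sqrt(r(-118)/(-19723) + J(207)) = sqrt(1/((11 - 118)*(-19723)) + 3*207) = sqrt(-1/19723/(-107) + 621) = sqrt(-1/107*(-1/19723) + 621) = sqrt(1/2110361 + 621) = sqrt(1310534182/2110361) = sqrt(22857026668262)/191851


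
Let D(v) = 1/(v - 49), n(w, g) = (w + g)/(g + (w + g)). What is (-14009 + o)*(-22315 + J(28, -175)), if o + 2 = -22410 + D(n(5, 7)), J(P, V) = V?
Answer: 752760945820/919 ≈ 8.1911e+8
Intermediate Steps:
n(w, g) = (g + w)/(w + 2*g) (n(w, g) = (g + w)/(g + (g + w)) = (g + w)/(w + 2*g))
D(v) = 1/(-49 + v)
o = -20596647/919 (o = -2 + (-22410 + 1/(-49 + (7 + 5)/(5 + 2*7))) = -2 + (-22410 + 1/(-49 + 12/(5 + 14))) = -2 + (-22410 + 1/(-49 + 12/19)) = -2 + (-22410 + 1/(-919/19)) = -2 + (-22410 - 19/919) = -2 - 20594809/919 = -20596647/919 ≈ -22412.)
(-14009 + o)*(-22315 + J(28, -175)) = (-14009 - 20596647/919)*(-22315 - 175) = -33470918/919*(-22490) = 752760945820/919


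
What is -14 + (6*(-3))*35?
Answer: -644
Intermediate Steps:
-14 + (6*(-3))*35 = -14 - 18*35 = -14 - 630 = -644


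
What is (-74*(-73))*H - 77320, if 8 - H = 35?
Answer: -223174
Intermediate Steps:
H = -27 (H = 8 - 1*35 = 8 - 35 = -27)
(-74*(-73))*H - 77320 = -74*(-73)*(-27) - 77320 = 5402*(-27) - 77320 = -145854 - 77320 = -223174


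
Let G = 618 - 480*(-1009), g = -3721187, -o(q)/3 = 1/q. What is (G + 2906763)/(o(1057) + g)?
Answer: -3585027957/3933294662 ≈ -0.91146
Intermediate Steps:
o(q) = -3/q
G = 484938 (G = 618 + 484320 = 484938)
(G + 2906763)/(o(1057) + g) = (484938 + 2906763)/(-3/1057 - 3721187) = 3391701/(-3*1/1057 - 3721187) = 3391701/(-3/1057 - 3721187) = 3391701/(-3933294662/1057) = 3391701*(-1057/3933294662) = -3585027957/3933294662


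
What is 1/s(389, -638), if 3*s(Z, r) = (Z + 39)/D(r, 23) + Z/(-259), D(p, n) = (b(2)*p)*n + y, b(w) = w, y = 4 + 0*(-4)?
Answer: -814296/411631 ≈ -1.9782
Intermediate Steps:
y = 4 (y = 4 + 0 = 4)
D(p, n) = 4 + 2*n*p (D(p, n) = (2*p)*n + 4 = 2*n*p + 4 = 4 + 2*n*p)
s(Z, r) = -Z/777 + (39 + Z)/(3*(4 + 46*r)) (s(Z, r) = ((Z + 39)/(4 + 2*23*r) + Z/(-259))/3 = ((39 + Z)/(4 + 46*r) + Z*(-1/259))/3 = ((39 + Z)/(4 + 46*r) - Z/259)/3 = (-Z/259 + (39 + Z)/(4 + 46*r))/3 = -Z/777 + (39 + Z)/(3*(4 + 46*r)))
1/s(389, -638) = 1/((10101 + 255*389 - 46*389*(-638))/(1554*(2 + 23*(-638)))) = 1/((10101 + 99195 + 11416372)/(1554*(2 - 14674))) = 1/((1/1554)*11525668/(-14672)) = 1/((1/1554)*(-1/14672)*11525668) = 1/(-411631/814296) = -814296/411631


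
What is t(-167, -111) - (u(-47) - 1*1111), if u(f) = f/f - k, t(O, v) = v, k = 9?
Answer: 1008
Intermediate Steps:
u(f) = -8 (u(f) = f/f - 1*9 = 1 - 9 = -8)
t(-167, -111) - (u(-47) - 1*1111) = -111 - (-8 - 1*1111) = -111 - (-8 - 1111) = -111 - 1*(-1119) = -111 + 1119 = 1008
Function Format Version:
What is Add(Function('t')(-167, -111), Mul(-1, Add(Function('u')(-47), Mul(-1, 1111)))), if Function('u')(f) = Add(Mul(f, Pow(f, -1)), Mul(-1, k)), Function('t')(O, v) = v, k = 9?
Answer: 1008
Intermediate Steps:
Function('u')(f) = -8 (Function('u')(f) = Add(Mul(f, Pow(f, -1)), Mul(-1, 9)) = Add(1, -9) = -8)
Add(Function('t')(-167, -111), Mul(-1, Add(Function('u')(-47), Mul(-1, 1111)))) = Add(-111, Mul(-1, Add(-8, Mul(-1, 1111)))) = Add(-111, Mul(-1, Add(-8, -1111))) = Add(-111, Mul(-1, -1119)) = Add(-111, 1119) = 1008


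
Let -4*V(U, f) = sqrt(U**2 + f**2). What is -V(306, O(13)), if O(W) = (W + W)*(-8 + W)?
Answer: sqrt(27634)/2 ≈ 83.117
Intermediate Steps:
O(W) = 2*W*(-8 + W) (O(W) = (2*W)*(-8 + W) = 2*W*(-8 + W))
V(U, f) = -sqrt(U**2 + f**2)/4
-V(306, O(13)) = -(-1)*sqrt(306**2 + (2*13*(-8 + 13))**2)/4 = -(-1)*sqrt(93636 + (2*13*5)**2)/4 = -(-1)*sqrt(93636 + 130**2)/4 = -(-1)*sqrt(93636 + 16900)/4 = -(-1)*sqrt(110536)/4 = -(-1)*2*sqrt(27634)/4 = -(-1)*sqrt(27634)/2 = sqrt(27634)/2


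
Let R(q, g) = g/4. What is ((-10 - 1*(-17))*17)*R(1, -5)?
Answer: -595/4 ≈ -148.75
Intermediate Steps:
R(q, g) = g/4 (R(q, g) = g*(¼) = g/4)
((-10 - 1*(-17))*17)*R(1, -5) = ((-10 - 1*(-17))*17)*((¼)*(-5)) = ((-10 + 17)*17)*(-5/4) = (7*17)*(-5/4) = 119*(-5/4) = -595/4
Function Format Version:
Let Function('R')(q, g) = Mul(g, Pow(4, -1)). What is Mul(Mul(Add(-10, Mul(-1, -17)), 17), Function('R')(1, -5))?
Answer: Rational(-595, 4) ≈ -148.75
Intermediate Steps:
Function('R')(q, g) = Mul(Rational(1, 4), g) (Function('R')(q, g) = Mul(g, Rational(1, 4)) = Mul(Rational(1, 4), g))
Mul(Mul(Add(-10, Mul(-1, -17)), 17), Function('R')(1, -5)) = Mul(Mul(Add(-10, Mul(-1, -17)), 17), Mul(Rational(1, 4), -5)) = Mul(Mul(Add(-10, 17), 17), Rational(-5, 4)) = Mul(Mul(7, 17), Rational(-5, 4)) = Mul(119, Rational(-5, 4)) = Rational(-595, 4)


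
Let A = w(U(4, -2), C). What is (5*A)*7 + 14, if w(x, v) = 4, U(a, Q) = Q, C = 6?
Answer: 154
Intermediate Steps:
A = 4
(5*A)*7 + 14 = (5*4)*7 + 14 = 20*7 + 14 = 140 + 14 = 154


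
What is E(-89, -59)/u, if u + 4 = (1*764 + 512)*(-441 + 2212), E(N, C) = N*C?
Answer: 5251/2259792 ≈ 0.0023237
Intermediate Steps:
E(N, C) = C*N
u = 2259792 (u = -4 + (1*764 + 512)*(-441 + 2212) = -4 + (764 + 512)*1771 = -4 + 1276*1771 = -4 + 2259796 = 2259792)
E(-89, -59)/u = -59*(-89)/2259792 = 5251*(1/2259792) = 5251/2259792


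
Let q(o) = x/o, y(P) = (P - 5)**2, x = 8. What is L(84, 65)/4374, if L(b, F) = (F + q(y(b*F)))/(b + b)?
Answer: 1934206633/21866414194800 ≈ 8.8456e-5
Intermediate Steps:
y(P) = (-5 + P)**2
q(o) = 8/o
L(b, F) = (F + 8/(-5 + F*b)**2)/(2*b) (L(b, F) = (F + 8/((-5 + b*F)**2))/(b + b) = (F + 8/((-5 + F*b)**2))/((2*b)) = (F + 8/(-5 + F*b)**2)*(1/(2*b)) = (F + 8/(-5 + F*b)**2)/(2*b))
L(84, 65)/4374 = ((1/2)*65/84 + 4/(84*(-5 + 65*84)**2))/4374 = ((1/2)*65*(1/84) + 4*(1/84)/(-5 + 5460)**2)*(1/4374) = (65/168 + 4*(1/84)/5455**2)*(1/4374) = (65/168 + 4*(1/84)*(1/29757025))*(1/4374) = (65/168 + 1/624897525)*(1/4374) = (1934206633/4999180200)*(1/4374) = 1934206633/21866414194800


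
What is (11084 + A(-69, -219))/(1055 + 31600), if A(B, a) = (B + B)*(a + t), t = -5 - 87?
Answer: 54002/32655 ≈ 1.6537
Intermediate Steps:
t = -92
A(B, a) = 2*B*(-92 + a) (A(B, a) = (B + B)*(a - 92) = (2*B)*(-92 + a) = 2*B*(-92 + a))
(11084 + A(-69, -219))/(1055 + 31600) = (11084 + 2*(-69)*(-92 - 219))/(1055 + 31600) = (11084 + 2*(-69)*(-311))/32655 = (11084 + 42918)*(1/32655) = 54002*(1/32655) = 54002/32655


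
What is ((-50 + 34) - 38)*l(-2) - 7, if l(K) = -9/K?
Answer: -250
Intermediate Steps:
((-50 + 34) - 38)*l(-2) - 7 = ((-50 + 34) - 38)*(-9/(-2)) - 7 = (-16 - 38)*(-9*(-½)) - 7 = -54*9/2 - 7 = -243 - 7 = -250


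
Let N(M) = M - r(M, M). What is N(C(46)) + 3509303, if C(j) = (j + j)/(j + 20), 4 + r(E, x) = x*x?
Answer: 3821634725/1089 ≈ 3.5093e+6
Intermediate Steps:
r(E, x) = -4 + x**2 (r(E, x) = -4 + x*x = -4 + x**2)
C(j) = 2*j/(20 + j) (C(j) = (2*j)/(20 + j) = 2*j/(20 + j))
N(M) = 4 + M - M**2 (N(M) = M - (-4 + M**2) = M + (4 - M**2) = 4 + M - M**2)
N(C(46)) + 3509303 = (4 + 2*46/(20 + 46) - (2*46/(20 + 46))**2) + 3509303 = (4 + 2*46/66 - (2*46/66)**2) + 3509303 = (4 + 2*46*(1/66) - (2*46*(1/66))**2) + 3509303 = (4 + 46/33 - (46/33)**2) + 3509303 = (4 + 46/33 - 1*2116/1089) + 3509303 = (4 + 46/33 - 2116/1089) + 3509303 = 3758/1089 + 3509303 = 3821634725/1089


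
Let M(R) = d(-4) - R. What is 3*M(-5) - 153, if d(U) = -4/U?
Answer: -135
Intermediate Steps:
M(R) = 1 - R (M(R) = -4/(-4) - R = -4*(-1/4) - R = 1 - R)
3*M(-5) - 153 = 3*(1 - 1*(-5)) - 153 = 3*(1 + 5) - 153 = 3*6 - 153 = 18 - 153 = -135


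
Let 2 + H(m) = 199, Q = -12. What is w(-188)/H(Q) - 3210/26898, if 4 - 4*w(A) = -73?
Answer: -76389/3532604 ≈ -0.021624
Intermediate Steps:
w(A) = 77/4 (w(A) = 1 - ¼*(-73) = 1 + 73/4 = 77/4)
H(m) = 197 (H(m) = -2 + 199 = 197)
w(-188)/H(Q) - 3210/26898 = (77/4)/197 - 3210/26898 = (77/4)*(1/197) - 3210*1/26898 = 77/788 - 535/4483 = -76389/3532604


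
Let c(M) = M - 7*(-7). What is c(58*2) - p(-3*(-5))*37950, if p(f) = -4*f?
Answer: 2277165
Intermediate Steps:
c(M) = 49 + M (c(M) = M + 49 = 49 + M)
c(58*2) - p(-3*(-5))*37950 = (49 + 58*2) - (-(-12)*(-5))*37950 = (49 + 116) - (-4*15)*37950 = 165 - (-60)*37950 = 165 - 1*(-2277000) = 165 + 2277000 = 2277165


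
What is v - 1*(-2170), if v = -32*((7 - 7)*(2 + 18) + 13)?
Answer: 1754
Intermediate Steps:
v = -416 (v = -32*(0*20 + 13) = -32*(0 + 13) = -32*13 = -416)
v - 1*(-2170) = -416 - 1*(-2170) = -416 + 2170 = 1754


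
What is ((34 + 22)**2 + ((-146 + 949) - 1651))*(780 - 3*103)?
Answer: 1077648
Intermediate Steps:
((34 + 22)**2 + ((-146 + 949) - 1651))*(780 - 3*103) = (56**2 + (803 - 1651))*(780 - 309) = (3136 - 848)*471 = 2288*471 = 1077648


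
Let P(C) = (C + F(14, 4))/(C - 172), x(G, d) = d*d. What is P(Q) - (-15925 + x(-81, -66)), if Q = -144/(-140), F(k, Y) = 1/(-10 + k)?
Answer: 276915405/23936 ≈ 11569.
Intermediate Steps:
x(G, d) = d²
Q = 36/35 (Q = -144*(-1/140) = 36/35 ≈ 1.0286)
P(C) = (¼ + C)/(-172 + C) (P(C) = (C + 1/(-10 + 14))/(C - 172) = (C + 1/4)/(-172 + C) = (C + ¼)/(-172 + C) = (¼ + C)/(-172 + C))
P(Q) - (-15925 + x(-81, -66)) = (¼ + 36/35)/(-172 + 36/35) - (-15925 + (-66)²) = (179/140)/(-5984/35) - (-15925 + 4356) = -35/5984*179/140 - 1*(-11569) = -179/23936 + 11569 = 276915405/23936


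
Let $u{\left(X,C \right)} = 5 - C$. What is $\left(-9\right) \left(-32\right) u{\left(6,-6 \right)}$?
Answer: $3168$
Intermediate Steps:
$\left(-9\right) \left(-32\right) u{\left(6,-6 \right)} = \left(-9\right) \left(-32\right) \left(5 - -6\right) = 288 \left(5 + 6\right) = 288 \cdot 11 = 3168$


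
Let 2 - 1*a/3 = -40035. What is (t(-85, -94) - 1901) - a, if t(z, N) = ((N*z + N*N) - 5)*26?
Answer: 315334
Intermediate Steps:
t(z, N) = -130 + 26*N² + 26*N*z (t(z, N) = ((N*z + N²) - 5)*26 = ((N² + N*z) - 5)*26 = (-5 + N² + N*z)*26 = -130 + 26*N² + 26*N*z)
a = 120111 (a = 6 - 3*(-40035) = 6 + 120105 = 120111)
(t(-85, -94) - 1901) - a = ((-130 + 26*(-94)² + 26*(-94)*(-85)) - 1901) - 1*120111 = ((-130 + 26*8836 + 207740) - 1901) - 120111 = ((-130 + 229736 + 207740) - 1901) - 120111 = (437346 - 1901) - 120111 = 435445 - 120111 = 315334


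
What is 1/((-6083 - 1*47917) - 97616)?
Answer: -1/151616 ≈ -6.5956e-6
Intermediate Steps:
1/((-6083 - 1*47917) - 97616) = 1/((-6083 - 47917) - 97616) = 1/(-54000 - 97616) = 1/(-151616) = -1/151616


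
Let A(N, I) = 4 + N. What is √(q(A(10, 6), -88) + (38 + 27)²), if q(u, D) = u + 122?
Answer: 7*√89 ≈ 66.038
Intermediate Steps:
q(u, D) = 122 + u
√(q(A(10, 6), -88) + (38 + 27)²) = √((122 + (4 + 10)) + (38 + 27)²) = √((122 + 14) + 65²) = √(136 + 4225) = √4361 = 7*√89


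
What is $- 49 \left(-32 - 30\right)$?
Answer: $3038$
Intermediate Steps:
$- 49 \left(-32 - 30\right) = \left(-49\right) \left(-62\right) = 3038$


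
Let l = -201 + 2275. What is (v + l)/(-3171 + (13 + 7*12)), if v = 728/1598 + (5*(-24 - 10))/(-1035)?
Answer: -171563798/254209041 ≈ -0.67489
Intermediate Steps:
l = 2074
v = 102514/165393 (v = 728*(1/1598) + (5*(-34))*(-1/1035) = 364/799 - 170*(-1/1035) = 364/799 + 34/207 = 102514/165393 ≈ 0.61982)
(v + l)/(-3171 + (13 + 7*12)) = (102514/165393 + 2074)/(-3171 + (13 + 7*12)) = 343127596/(165393*(-3171 + (13 + 84))) = 343127596/(165393*(-3171 + 97)) = (343127596/165393)/(-3074) = (343127596/165393)*(-1/3074) = -171563798/254209041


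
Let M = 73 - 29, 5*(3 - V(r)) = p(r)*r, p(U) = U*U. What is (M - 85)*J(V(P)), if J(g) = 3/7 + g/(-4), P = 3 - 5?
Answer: 4141/140 ≈ 29.579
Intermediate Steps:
p(U) = U**2
P = -2
V(r) = 3 - r**3/5 (V(r) = 3 - r**2*r/5 = 3 - r**3/5)
J(g) = 3/7 - g/4 (J(g) = 3*(1/7) + g*(-1/4) = 3/7 - g/4)
M = 44
(M - 85)*J(V(P)) = (44 - 85)*(3/7 - (3 - 1/5*(-2)**3)/4) = -41*(3/7 - (3 - 1/5*(-8))/4) = -41*(3/7 - (3 + 8/5)/4) = -41*(3/7 - 1/4*23/5) = -41*(3/7 - 23/20) = -41*(-101/140) = 4141/140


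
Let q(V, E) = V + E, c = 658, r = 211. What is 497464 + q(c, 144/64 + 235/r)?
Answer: 420417807/844 ≈ 4.9813e+5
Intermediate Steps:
q(V, E) = E + V
497464 + q(c, 144/64 + 235/r) = 497464 + ((144/64 + 235/211) + 658) = 497464 + ((144*(1/64) + 235*(1/211)) + 658) = 497464 + ((9/4 + 235/211) + 658) = 497464 + (2839/844 + 658) = 497464 + 558191/844 = 420417807/844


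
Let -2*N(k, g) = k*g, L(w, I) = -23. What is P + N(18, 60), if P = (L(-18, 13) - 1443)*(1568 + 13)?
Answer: -2318286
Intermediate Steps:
N(k, g) = -g*k/2 (N(k, g) = -k*g/2 = -g*k/2)
P = -2317746 (P = (-23 - 1443)*(1568 + 13) = -1466*1581 = -2317746)
P + N(18, 60) = -2317746 - ½*60*18 = -2317746 - 540 = -2318286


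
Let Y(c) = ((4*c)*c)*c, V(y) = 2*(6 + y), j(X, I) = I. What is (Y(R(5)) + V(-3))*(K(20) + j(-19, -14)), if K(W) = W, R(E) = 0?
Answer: 36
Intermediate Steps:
V(y) = 12 + 2*y
Y(c) = 4*c**3 (Y(c) = (4*c**2)*c = 4*c**3)
(Y(R(5)) + V(-3))*(K(20) + j(-19, -14)) = (4*0**3 + (12 + 2*(-3)))*(20 - 14) = (4*0 + (12 - 6))*6 = (0 + 6)*6 = 6*6 = 36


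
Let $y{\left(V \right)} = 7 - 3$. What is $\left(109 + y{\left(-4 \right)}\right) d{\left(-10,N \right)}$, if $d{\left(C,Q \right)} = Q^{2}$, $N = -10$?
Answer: $11300$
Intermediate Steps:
$y{\left(V \right)} = 4$ ($y{\left(V \right)} = 7 - 3 = 4$)
$\left(109 + y{\left(-4 \right)}\right) d{\left(-10,N \right)} = \left(109 + 4\right) \left(-10\right)^{2} = 113 \cdot 100 = 11300$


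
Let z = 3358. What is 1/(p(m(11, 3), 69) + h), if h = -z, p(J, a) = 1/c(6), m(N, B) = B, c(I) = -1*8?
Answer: -8/26865 ≈ -0.00029779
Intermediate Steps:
c(I) = -8
p(J, a) = -⅛ (p(J, a) = 1/(-8) = -⅛)
h = -3358 (h = -1*3358 = -3358)
1/(p(m(11, 3), 69) + h) = 1/(-⅛ - 3358) = 1/(-26865/8) = -8/26865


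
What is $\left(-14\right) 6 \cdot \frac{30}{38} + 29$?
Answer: $- \frac{709}{19} \approx -37.316$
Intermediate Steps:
$\left(-14\right) 6 \cdot \frac{30}{38} + 29 = - 84 \cdot 30 \cdot \frac{1}{38} + 29 = \left(-84\right) \frac{15}{19} + 29 = - \frac{1260}{19} + 29 = - \frac{709}{19}$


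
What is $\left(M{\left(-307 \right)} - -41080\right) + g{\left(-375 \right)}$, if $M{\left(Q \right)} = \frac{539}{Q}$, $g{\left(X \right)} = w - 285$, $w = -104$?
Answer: $\frac{12491598}{307} \approx 40689.0$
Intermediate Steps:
$g{\left(X \right)} = -389$ ($g{\left(X \right)} = -104 - 285 = -389$)
$\left(M{\left(-307 \right)} - -41080\right) + g{\left(-375 \right)} = \left(\frac{539}{-307} - -41080\right) - 389 = \left(539 \left(- \frac{1}{307}\right) + 41080\right) - 389 = \left(- \frac{539}{307} + 41080\right) - 389 = \frac{12611021}{307} - 389 = \frac{12491598}{307}$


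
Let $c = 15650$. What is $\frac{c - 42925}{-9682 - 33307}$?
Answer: $\frac{27275}{42989} \approx 0.63446$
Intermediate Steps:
$\frac{c - 42925}{-9682 - 33307} = \frac{15650 - 42925}{-9682 - 33307} = - \frac{27275}{-42989} = \left(-27275\right) \left(- \frac{1}{42989}\right) = \frac{27275}{42989}$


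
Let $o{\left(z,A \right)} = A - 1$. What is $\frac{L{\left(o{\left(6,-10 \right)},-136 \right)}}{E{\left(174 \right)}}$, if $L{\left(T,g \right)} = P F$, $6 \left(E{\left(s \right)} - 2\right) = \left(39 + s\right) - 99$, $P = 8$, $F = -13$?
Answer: $- \frac{104}{21} \approx -4.9524$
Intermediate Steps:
$o{\left(z,A \right)} = -1 + A$ ($o{\left(z,A \right)} = A + \left(-5 + 4\right) = A - 1 = -1 + A$)
$E{\left(s \right)} = -8 + \frac{s}{6}$ ($E{\left(s \right)} = 2 + \frac{\left(39 + s\right) - 99}{6} = 2 + \frac{-60 + s}{6} = 2 + \left(-10 + \frac{s}{6}\right) = -8 + \frac{s}{6}$)
$L{\left(T,g \right)} = -104$ ($L{\left(T,g \right)} = 8 \left(-13\right) = -104$)
$\frac{L{\left(o{\left(6,-10 \right)},-136 \right)}}{E{\left(174 \right)}} = - \frac{104}{-8 + \frac{1}{6} \cdot 174} = - \frac{104}{-8 + 29} = - \frac{104}{21}$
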